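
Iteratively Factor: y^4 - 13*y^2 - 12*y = (y)*(y^3 - 13*y - 12) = y*(y + 1)*(y^2 - y - 12) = y*(y + 1)*(y + 3)*(y - 4)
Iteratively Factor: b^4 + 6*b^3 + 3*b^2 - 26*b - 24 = (b + 1)*(b^3 + 5*b^2 - 2*b - 24) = (b - 2)*(b + 1)*(b^2 + 7*b + 12) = (b - 2)*(b + 1)*(b + 4)*(b + 3)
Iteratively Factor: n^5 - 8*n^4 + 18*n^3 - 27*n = (n - 3)*(n^4 - 5*n^3 + 3*n^2 + 9*n) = (n - 3)*(n + 1)*(n^3 - 6*n^2 + 9*n) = (n - 3)^2*(n + 1)*(n^2 - 3*n) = n*(n - 3)^2*(n + 1)*(n - 3)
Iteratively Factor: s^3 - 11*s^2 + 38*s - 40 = (s - 5)*(s^2 - 6*s + 8) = (s - 5)*(s - 4)*(s - 2)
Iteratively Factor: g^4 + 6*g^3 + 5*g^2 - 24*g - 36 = (g - 2)*(g^3 + 8*g^2 + 21*g + 18) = (g - 2)*(g + 3)*(g^2 + 5*g + 6) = (g - 2)*(g + 3)^2*(g + 2)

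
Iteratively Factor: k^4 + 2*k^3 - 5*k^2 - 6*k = (k + 3)*(k^3 - k^2 - 2*k) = k*(k + 3)*(k^2 - k - 2) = k*(k - 2)*(k + 3)*(k + 1)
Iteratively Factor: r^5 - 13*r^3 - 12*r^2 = (r + 1)*(r^4 - r^3 - 12*r^2) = r*(r + 1)*(r^3 - r^2 - 12*r) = r^2*(r + 1)*(r^2 - r - 12) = r^2*(r + 1)*(r + 3)*(r - 4)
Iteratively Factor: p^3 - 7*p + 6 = (p - 2)*(p^2 + 2*p - 3) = (p - 2)*(p + 3)*(p - 1)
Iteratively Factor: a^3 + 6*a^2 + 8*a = (a + 4)*(a^2 + 2*a) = a*(a + 4)*(a + 2)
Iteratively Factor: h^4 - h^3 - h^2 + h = (h - 1)*(h^3 - h) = (h - 1)^2*(h^2 + h) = (h - 1)^2*(h + 1)*(h)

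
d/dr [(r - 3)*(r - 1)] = 2*r - 4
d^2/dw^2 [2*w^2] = 4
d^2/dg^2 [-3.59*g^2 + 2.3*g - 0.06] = -7.18000000000000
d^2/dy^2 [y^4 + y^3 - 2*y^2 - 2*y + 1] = 12*y^2 + 6*y - 4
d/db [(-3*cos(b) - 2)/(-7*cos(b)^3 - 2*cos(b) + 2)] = 4*(82*sin(b) + 42*sin(2*b) + 42*sin(3*b) + 21*sin(4*b))/(-29*cos(b) - 7*cos(3*b) + 8)^2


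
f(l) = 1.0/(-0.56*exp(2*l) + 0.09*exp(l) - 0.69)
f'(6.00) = 0.00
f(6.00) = 0.00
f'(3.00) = 0.01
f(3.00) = 0.00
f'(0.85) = 0.47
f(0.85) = -0.28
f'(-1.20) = 0.15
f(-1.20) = -1.40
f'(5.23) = 0.00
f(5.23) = -0.00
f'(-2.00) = 0.02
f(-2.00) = -1.45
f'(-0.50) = 0.50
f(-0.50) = -1.19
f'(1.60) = 0.14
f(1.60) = -0.07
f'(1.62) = 0.13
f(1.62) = -0.07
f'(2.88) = 0.01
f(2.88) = -0.01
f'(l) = 1.0*(1.12*exp(2*l) - 0.09*exp(l))/(-0.56*exp(2*l) + 0.09*exp(l) - 0.69)^2 = (1.12*exp(l) - 0.09)*exp(l)/(0.56*exp(2*l) - 0.09*exp(l) + 0.69)^2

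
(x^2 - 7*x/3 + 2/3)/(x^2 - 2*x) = (x - 1/3)/x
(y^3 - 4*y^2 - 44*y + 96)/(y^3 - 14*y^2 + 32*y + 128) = (y^2 + 4*y - 12)/(y^2 - 6*y - 16)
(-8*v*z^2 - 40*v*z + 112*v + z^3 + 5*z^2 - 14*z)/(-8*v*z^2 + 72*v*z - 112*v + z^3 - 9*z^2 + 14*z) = (z + 7)/(z - 7)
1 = 1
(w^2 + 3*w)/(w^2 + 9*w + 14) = w*(w + 3)/(w^2 + 9*w + 14)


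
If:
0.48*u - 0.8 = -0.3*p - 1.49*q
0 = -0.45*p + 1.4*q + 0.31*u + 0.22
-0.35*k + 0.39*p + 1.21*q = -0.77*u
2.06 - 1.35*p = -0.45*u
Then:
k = 2.03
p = 1.40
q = 0.38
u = -0.38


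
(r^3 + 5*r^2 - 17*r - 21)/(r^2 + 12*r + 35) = (r^2 - 2*r - 3)/(r + 5)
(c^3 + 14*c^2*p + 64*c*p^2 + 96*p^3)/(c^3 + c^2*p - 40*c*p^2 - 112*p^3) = (-c - 6*p)/(-c + 7*p)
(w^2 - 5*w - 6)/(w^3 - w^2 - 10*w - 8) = (w - 6)/(w^2 - 2*w - 8)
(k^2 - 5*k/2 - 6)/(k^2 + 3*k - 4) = (k^2 - 5*k/2 - 6)/(k^2 + 3*k - 4)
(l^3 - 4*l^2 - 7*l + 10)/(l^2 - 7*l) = (l^3 - 4*l^2 - 7*l + 10)/(l*(l - 7))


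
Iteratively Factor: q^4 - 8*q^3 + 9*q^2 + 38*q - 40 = (q + 2)*(q^3 - 10*q^2 + 29*q - 20) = (q - 5)*(q + 2)*(q^2 - 5*q + 4) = (q - 5)*(q - 4)*(q + 2)*(q - 1)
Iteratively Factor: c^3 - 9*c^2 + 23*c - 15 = (c - 5)*(c^2 - 4*c + 3) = (c - 5)*(c - 1)*(c - 3)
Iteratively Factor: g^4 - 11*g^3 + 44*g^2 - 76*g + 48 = (g - 2)*(g^3 - 9*g^2 + 26*g - 24) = (g - 2)^2*(g^2 - 7*g + 12) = (g - 3)*(g - 2)^2*(g - 4)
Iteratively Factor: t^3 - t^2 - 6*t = (t - 3)*(t^2 + 2*t) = (t - 3)*(t + 2)*(t)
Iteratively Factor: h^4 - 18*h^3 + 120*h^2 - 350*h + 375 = (h - 5)*(h^3 - 13*h^2 + 55*h - 75) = (h - 5)^2*(h^2 - 8*h + 15) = (h - 5)^3*(h - 3)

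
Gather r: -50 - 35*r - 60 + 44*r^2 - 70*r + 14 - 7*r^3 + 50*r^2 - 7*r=-7*r^3 + 94*r^2 - 112*r - 96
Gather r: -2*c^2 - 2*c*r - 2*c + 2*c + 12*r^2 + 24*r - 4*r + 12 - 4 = -2*c^2 + 12*r^2 + r*(20 - 2*c) + 8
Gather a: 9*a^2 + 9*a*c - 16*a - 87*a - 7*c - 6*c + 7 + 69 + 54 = 9*a^2 + a*(9*c - 103) - 13*c + 130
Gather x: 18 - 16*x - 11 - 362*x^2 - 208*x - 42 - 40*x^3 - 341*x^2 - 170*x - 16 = -40*x^3 - 703*x^2 - 394*x - 51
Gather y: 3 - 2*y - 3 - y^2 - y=-y^2 - 3*y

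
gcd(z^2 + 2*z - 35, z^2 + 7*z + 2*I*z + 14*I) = z + 7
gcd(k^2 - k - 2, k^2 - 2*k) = k - 2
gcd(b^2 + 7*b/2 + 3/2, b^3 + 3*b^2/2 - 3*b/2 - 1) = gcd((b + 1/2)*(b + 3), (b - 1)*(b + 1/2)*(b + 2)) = b + 1/2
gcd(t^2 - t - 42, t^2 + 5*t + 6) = 1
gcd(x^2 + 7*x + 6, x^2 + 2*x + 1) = x + 1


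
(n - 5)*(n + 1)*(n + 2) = n^3 - 2*n^2 - 13*n - 10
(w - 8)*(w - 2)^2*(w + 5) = w^4 - 7*w^3 - 24*w^2 + 148*w - 160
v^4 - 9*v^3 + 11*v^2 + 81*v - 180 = (v - 5)*(v - 4)*(v - 3)*(v + 3)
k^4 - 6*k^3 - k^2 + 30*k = k*(k - 5)*(k - 3)*(k + 2)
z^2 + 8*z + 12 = (z + 2)*(z + 6)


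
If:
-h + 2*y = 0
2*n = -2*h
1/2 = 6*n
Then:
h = -1/12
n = 1/12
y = -1/24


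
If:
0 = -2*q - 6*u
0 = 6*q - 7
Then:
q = 7/6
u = -7/18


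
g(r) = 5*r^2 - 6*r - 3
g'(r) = 10*r - 6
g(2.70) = 17.25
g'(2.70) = 21.00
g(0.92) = -4.29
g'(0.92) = 3.20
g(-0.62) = 2.64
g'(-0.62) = -12.20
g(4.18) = 59.28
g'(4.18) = 35.80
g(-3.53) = 80.48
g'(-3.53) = -41.30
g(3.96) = 51.65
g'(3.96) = 33.60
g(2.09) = 6.30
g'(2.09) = 14.90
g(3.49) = 36.96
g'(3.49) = 28.90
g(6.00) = 141.00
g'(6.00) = 54.00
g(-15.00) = 1212.00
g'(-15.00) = -156.00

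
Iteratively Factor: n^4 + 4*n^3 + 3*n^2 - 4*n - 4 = (n - 1)*(n^3 + 5*n^2 + 8*n + 4) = (n - 1)*(n + 1)*(n^2 + 4*n + 4) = (n - 1)*(n + 1)*(n + 2)*(n + 2)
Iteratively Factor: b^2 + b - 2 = (b - 1)*(b + 2)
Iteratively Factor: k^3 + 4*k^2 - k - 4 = (k - 1)*(k^2 + 5*k + 4) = (k - 1)*(k + 4)*(k + 1)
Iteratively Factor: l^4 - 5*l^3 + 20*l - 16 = (l + 2)*(l^3 - 7*l^2 + 14*l - 8) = (l - 2)*(l + 2)*(l^2 - 5*l + 4) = (l - 4)*(l - 2)*(l + 2)*(l - 1)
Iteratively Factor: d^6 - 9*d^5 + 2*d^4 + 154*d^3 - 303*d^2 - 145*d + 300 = (d + 4)*(d^5 - 13*d^4 + 54*d^3 - 62*d^2 - 55*d + 75) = (d - 1)*(d + 4)*(d^4 - 12*d^3 + 42*d^2 - 20*d - 75) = (d - 1)*(d + 1)*(d + 4)*(d^3 - 13*d^2 + 55*d - 75) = (d - 5)*(d - 1)*(d + 1)*(d + 4)*(d^2 - 8*d + 15) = (d - 5)^2*(d - 1)*(d + 1)*(d + 4)*(d - 3)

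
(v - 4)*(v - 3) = v^2 - 7*v + 12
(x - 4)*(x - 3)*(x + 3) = x^3 - 4*x^2 - 9*x + 36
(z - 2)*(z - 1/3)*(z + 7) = z^3 + 14*z^2/3 - 47*z/3 + 14/3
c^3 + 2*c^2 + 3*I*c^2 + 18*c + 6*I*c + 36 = (c + 2)*(c - 3*I)*(c + 6*I)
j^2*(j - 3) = j^3 - 3*j^2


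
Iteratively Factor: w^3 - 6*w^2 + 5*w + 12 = (w - 3)*(w^2 - 3*w - 4) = (w - 3)*(w + 1)*(w - 4)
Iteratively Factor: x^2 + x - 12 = (x + 4)*(x - 3)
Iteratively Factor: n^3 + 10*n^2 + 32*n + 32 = (n + 4)*(n^2 + 6*n + 8) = (n + 2)*(n + 4)*(n + 4)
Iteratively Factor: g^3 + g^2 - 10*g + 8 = (g - 1)*(g^2 + 2*g - 8) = (g - 2)*(g - 1)*(g + 4)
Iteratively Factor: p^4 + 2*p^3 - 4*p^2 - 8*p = (p - 2)*(p^3 + 4*p^2 + 4*p) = (p - 2)*(p + 2)*(p^2 + 2*p) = p*(p - 2)*(p + 2)*(p + 2)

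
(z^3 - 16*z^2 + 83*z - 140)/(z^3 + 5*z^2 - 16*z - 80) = (z^2 - 12*z + 35)/(z^2 + 9*z + 20)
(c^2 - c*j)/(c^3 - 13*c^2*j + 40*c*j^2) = (c - j)/(c^2 - 13*c*j + 40*j^2)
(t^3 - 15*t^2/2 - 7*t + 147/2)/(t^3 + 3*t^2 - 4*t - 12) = (2*t^2 - 21*t + 49)/(2*(t^2 - 4))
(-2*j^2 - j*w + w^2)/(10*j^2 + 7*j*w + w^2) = (-2*j^2 - j*w + w^2)/(10*j^2 + 7*j*w + w^2)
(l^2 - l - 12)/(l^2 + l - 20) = (l + 3)/(l + 5)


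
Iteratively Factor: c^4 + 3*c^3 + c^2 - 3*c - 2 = (c + 2)*(c^3 + c^2 - c - 1) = (c + 1)*(c + 2)*(c^2 - 1) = (c + 1)^2*(c + 2)*(c - 1)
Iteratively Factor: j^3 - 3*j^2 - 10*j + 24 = (j + 3)*(j^2 - 6*j + 8) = (j - 2)*(j + 3)*(j - 4)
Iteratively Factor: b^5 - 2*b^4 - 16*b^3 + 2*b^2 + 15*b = (b + 3)*(b^4 - 5*b^3 - b^2 + 5*b) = (b - 1)*(b + 3)*(b^3 - 4*b^2 - 5*b) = b*(b - 1)*(b + 3)*(b^2 - 4*b - 5) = b*(b - 1)*(b + 1)*(b + 3)*(b - 5)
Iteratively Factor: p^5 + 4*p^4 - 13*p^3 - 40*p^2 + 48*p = (p + 4)*(p^4 - 13*p^2 + 12*p) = (p - 3)*(p + 4)*(p^3 + 3*p^2 - 4*p) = (p - 3)*(p + 4)^2*(p^2 - p) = p*(p - 3)*(p + 4)^2*(p - 1)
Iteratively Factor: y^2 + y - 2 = (y - 1)*(y + 2)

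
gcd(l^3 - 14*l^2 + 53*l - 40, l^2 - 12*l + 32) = l - 8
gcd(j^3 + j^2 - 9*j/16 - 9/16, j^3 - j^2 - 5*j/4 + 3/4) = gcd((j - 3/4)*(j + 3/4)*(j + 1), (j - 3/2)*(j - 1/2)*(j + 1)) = j + 1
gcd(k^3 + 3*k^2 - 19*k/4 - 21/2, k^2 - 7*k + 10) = k - 2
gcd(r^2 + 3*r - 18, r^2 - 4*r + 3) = r - 3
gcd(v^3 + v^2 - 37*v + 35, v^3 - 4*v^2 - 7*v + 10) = v^2 - 6*v + 5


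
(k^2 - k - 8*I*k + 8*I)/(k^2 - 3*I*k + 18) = (k^2 - k - 8*I*k + 8*I)/(k^2 - 3*I*k + 18)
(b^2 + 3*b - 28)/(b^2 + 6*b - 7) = (b - 4)/(b - 1)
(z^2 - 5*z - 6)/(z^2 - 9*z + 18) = (z + 1)/(z - 3)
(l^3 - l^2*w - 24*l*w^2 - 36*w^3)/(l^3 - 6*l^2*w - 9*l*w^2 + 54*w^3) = (-l - 2*w)/(-l + 3*w)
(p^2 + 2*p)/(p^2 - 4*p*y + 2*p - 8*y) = p/(p - 4*y)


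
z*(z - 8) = z^2 - 8*z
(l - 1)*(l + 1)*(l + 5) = l^3 + 5*l^2 - l - 5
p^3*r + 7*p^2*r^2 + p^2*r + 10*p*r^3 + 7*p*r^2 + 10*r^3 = (p + 2*r)*(p + 5*r)*(p*r + r)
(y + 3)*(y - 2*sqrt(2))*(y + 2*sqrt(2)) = y^3 + 3*y^2 - 8*y - 24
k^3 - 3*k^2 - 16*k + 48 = (k - 4)*(k - 3)*(k + 4)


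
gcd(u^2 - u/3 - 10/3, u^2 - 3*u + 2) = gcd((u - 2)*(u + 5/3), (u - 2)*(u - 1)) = u - 2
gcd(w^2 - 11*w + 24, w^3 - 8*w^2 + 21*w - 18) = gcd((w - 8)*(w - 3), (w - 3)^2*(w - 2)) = w - 3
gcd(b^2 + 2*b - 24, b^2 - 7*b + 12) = b - 4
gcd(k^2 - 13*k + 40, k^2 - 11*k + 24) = k - 8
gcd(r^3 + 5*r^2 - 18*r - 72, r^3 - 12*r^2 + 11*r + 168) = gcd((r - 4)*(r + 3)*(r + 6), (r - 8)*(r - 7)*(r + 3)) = r + 3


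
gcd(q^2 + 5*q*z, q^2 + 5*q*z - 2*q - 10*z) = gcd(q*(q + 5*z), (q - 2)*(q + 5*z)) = q + 5*z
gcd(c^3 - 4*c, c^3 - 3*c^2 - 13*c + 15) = 1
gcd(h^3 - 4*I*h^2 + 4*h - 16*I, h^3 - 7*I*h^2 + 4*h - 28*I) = h^2 + 4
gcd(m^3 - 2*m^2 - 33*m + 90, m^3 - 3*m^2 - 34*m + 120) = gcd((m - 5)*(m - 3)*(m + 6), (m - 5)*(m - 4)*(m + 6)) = m^2 + m - 30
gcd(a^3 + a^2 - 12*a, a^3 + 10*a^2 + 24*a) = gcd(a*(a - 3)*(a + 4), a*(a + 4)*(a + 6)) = a^2 + 4*a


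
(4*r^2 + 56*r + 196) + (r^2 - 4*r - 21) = 5*r^2 + 52*r + 175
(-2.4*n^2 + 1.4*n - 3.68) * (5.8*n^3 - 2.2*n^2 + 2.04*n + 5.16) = -13.92*n^5 + 13.4*n^4 - 29.32*n^3 - 1.432*n^2 - 0.283200000000001*n - 18.9888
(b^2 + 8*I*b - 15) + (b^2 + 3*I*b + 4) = 2*b^2 + 11*I*b - 11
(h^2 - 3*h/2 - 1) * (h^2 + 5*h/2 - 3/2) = h^4 + h^3 - 25*h^2/4 - h/4 + 3/2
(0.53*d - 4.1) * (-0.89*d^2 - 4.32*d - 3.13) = -0.4717*d^3 + 1.3594*d^2 + 16.0531*d + 12.833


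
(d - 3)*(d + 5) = d^2 + 2*d - 15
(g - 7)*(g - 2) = g^2 - 9*g + 14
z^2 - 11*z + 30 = (z - 6)*(z - 5)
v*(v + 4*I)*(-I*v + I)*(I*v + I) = v^4 + 4*I*v^3 - v^2 - 4*I*v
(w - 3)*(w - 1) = w^2 - 4*w + 3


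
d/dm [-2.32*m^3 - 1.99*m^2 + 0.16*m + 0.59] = -6.96*m^2 - 3.98*m + 0.16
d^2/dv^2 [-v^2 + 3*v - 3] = -2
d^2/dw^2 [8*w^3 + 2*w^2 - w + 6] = 48*w + 4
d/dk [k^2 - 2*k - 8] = 2*k - 2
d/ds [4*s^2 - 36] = 8*s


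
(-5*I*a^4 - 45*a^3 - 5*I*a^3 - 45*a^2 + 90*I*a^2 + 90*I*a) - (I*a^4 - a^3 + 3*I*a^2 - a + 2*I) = -6*I*a^4 - 44*a^3 - 5*I*a^3 - 45*a^2 + 87*I*a^2 + a + 90*I*a - 2*I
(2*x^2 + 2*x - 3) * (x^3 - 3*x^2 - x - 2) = 2*x^5 - 4*x^4 - 11*x^3 + 3*x^2 - x + 6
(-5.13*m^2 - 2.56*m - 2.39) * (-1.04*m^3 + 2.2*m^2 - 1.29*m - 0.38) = 5.3352*m^5 - 8.6236*m^4 + 3.4713*m^3 - 0.00620000000000087*m^2 + 4.0559*m + 0.9082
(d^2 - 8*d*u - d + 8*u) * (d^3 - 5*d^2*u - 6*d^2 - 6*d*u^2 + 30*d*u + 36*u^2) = d^5 - 13*d^4*u - 7*d^4 + 34*d^3*u^2 + 91*d^3*u + 6*d^3 + 48*d^2*u^3 - 238*d^2*u^2 - 78*d^2*u - 336*d*u^3 + 204*d*u^2 + 288*u^3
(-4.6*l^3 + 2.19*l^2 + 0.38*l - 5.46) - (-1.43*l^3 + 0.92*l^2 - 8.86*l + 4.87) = -3.17*l^3 + 1.27*l^2 + 9.24*l - 10.33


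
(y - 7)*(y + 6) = y^2 - y - 42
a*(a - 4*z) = a^2 - 4*a*z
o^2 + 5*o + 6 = (o + 2)*(o + 3)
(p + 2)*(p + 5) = p^2 + 7*p + 10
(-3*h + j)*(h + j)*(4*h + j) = -12*h^3 - 11*h^2*j + 2*h*j^2 + j^3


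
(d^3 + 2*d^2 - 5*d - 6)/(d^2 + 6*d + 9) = (d^2 - d - 2)/(d + 3)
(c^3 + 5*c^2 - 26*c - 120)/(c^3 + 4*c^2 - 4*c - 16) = (c^2 + c - 30)/(c^2 - 4)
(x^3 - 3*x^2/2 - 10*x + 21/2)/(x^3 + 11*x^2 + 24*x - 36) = (2*x^2 - x - 21)/(2*(x^2 + 12*x + 36))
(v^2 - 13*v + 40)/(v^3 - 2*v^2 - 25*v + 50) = (v - 8)/(v^2 + 3*v - 10)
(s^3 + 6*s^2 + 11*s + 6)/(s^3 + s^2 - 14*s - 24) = (s + 1)/(s - 4)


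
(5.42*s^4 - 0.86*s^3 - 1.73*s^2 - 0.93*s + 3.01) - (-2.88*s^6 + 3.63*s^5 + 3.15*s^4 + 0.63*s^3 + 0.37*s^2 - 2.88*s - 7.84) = 2.88*s^6 - 3.63*s^5 + 2.27*s^4 - 1.49*s^3 - 2.1*s^2 + 1.95*s + 10.85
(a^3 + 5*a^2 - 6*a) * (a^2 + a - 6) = a^5 + 6*a^4 - 7*a^3 - 36*a^2 + 36*a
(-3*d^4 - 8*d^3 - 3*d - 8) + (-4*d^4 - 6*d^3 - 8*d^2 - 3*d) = -7*d^4 - 14*d^3 - 8*d^2 - 6*d - 8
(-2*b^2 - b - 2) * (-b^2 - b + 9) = 2*b^4 + 3*b^3 - 15*b^2 - 7*b - 18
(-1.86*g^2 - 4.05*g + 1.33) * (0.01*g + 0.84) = -0.0186*g^3 - 1.6029*g^2 - 3.3887*g + 1.1172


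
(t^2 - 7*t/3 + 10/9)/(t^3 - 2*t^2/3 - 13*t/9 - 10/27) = 3*(3*t - 2)/(9*t^2 + 9*t + 2)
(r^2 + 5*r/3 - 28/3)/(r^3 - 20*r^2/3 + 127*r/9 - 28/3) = 3*(r + 4)/(3*r^2 - 13*r + 12)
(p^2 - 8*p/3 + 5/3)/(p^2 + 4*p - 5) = (p - 5/3)/(p + 5)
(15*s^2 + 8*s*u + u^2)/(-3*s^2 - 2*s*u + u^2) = (-15*s^2 - 8*s*u - u^2)/(3*s^2 + 2*s*u - u^2)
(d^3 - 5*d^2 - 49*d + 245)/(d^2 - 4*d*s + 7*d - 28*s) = (-d^2 + 12*d - 35)/(-d + 4*s)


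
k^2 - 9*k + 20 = (k - 5)*(k - 4)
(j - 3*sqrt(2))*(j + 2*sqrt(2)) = j^2 - sqrt(2)*j - 12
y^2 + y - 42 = (y - 6)*(y + 7)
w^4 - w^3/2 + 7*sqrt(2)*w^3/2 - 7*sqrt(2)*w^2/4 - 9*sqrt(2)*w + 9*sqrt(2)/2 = (w - 1/2)*(w - sqrt(2))*(w + 3*sqrt(2)/2)*(w + 3*sqrt(2))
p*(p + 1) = p^2 + p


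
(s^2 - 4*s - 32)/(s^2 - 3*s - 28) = (s - 8)/(s - 7)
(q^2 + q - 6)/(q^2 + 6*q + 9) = (q - 2)/(q + 3)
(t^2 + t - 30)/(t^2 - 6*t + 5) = (t + 6)/(t - 1)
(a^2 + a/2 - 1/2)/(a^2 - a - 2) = (a - 1/2)/(a - 2)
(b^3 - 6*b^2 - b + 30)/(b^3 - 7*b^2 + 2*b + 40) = (b - 3)/(b - 4)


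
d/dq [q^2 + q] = 2*q + 1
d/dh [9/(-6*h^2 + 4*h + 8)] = 9*(3*h - 1)/(-3*h^2 + 2*h + 4)^2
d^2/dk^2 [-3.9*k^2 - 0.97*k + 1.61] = -7.80000000000000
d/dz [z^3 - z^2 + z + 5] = 3*z^2 - 2*z + 1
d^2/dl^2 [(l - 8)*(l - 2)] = 2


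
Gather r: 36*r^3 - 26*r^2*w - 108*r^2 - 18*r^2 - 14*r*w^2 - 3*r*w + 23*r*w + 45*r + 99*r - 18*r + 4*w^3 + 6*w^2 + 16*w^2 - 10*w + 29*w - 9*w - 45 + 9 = 36*r^3 + r^2*(-26*w - 126) + r*(-14*w^2 + 20*w + 126) + 4*w^3 + 22*w^2 + 10*w - 36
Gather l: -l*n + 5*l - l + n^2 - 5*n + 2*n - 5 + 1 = l*(4 - n) + n^2 - 3*n - 4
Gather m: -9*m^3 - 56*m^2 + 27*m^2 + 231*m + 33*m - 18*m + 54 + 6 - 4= -9*m^3 - 29*m^2 + 246*m + 56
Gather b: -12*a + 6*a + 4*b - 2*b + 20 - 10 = -6*a + 2*b + 10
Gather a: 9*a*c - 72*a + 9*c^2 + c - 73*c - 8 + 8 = a*(9*c - 72) + 9*c^2 - 72*c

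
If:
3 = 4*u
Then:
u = 3/4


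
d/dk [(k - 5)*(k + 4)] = 2*k - 1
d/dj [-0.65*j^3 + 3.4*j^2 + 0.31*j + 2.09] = -1.95*j^2 + 6.8*j + 0.31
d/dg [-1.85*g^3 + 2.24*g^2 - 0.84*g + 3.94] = -5.55*g^2 + 4.48*g - 0.84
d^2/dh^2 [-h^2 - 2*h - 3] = -2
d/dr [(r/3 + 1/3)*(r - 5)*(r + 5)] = r^2 + 2*r/3 - 25/3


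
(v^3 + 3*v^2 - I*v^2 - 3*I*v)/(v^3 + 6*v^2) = (v^2 + v*(3 - I) - 3*I)/(v*(v + 6))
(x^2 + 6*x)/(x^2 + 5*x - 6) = x/(x - 1)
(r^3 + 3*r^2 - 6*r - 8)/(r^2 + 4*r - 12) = (r^2 + 5*r + 4)/(r + 6)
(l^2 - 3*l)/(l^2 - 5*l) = (l - 3)/(l - 5)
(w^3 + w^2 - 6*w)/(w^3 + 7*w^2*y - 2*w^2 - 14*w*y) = (w + 3)/(w + 7*y)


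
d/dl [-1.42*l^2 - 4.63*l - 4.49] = -2.84*l - 4.63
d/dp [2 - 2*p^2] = -4*p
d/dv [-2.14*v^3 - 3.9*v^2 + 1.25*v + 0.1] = -6.42*v^2 - 7.8*v + 1.25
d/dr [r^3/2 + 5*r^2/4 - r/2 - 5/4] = 3*r^2/2 + 5*r/2 - 1/2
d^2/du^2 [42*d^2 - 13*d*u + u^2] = 2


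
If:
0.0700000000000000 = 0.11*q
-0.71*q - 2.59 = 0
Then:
No Solution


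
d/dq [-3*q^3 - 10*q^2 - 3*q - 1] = -9*q^2 - 20*q - 3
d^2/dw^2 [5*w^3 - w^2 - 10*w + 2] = 30*w - 2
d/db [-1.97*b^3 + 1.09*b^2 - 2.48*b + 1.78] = -5.91*b^2 + 2.18*b - 2.48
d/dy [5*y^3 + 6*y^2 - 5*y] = 15*y^2 + 12*y - 5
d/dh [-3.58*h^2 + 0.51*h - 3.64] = 0.51 - 7.16*h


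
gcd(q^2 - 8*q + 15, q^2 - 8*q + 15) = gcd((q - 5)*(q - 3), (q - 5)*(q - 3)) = q^2 - 8*q + 15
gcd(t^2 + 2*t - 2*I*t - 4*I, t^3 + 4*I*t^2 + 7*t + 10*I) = t - 2*I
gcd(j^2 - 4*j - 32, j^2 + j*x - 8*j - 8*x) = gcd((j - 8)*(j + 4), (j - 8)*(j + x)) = j - 8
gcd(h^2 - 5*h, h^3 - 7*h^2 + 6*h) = h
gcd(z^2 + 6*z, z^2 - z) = z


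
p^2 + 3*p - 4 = (p - 1)*(p + 4)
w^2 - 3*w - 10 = (w - 5)*(w + 2)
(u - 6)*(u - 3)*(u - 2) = u^3 - 11*u^2 + 36*u - 36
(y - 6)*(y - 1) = y^2 - 7*y + 6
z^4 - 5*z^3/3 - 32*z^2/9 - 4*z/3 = z*(z - 3)*(z + 2/3)^2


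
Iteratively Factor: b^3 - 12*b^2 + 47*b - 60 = (b - 3)*(b^2 - 9*b + 20) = (b - 4)*(b - 3)*(b - 5)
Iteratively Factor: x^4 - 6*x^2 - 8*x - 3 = (x + 1)*(x^3 - x^2 - 5*x - 3) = (x - 3)*(x + 1)*(x^2 + 2*x + 1) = (x - 3)*(x + 1)^2*(x + 1)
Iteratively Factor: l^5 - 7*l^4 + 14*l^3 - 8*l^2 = (l - 1)*(l^4 - 6*l^3 + 8*l^2) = l*(l - 1)*(l^3 - 6*l^2 + 8*l) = l*(l - 4)*(l - 1)*(l^2 - 2*l) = l*(l - 4)*(l - 2)*(l - 1)*(l)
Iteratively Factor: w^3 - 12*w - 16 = (w + 2)*(w^2 - 2*w - 8) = (w + 2)^2*(w - 4)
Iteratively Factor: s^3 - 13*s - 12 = (s - 4)*(s^2 + 4*s + 3) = (s - 4)*(s + 3)*(s + 1)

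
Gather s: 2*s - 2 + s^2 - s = s^2 + s - 2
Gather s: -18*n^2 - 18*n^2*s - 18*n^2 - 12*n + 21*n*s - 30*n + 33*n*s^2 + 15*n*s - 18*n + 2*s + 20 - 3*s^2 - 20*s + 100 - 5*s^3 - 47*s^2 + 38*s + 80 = -36*n^2 - 60*n - 5*s^3 + s^2*(33*n - 50) + s*(-18*n^2 + 36*n + 20) + 200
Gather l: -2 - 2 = -4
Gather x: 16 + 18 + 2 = 36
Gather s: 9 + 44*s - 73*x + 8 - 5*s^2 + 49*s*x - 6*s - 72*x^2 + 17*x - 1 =-5*s^2 + s*(49*x + 38) - 72*x^2 - 56*x + 16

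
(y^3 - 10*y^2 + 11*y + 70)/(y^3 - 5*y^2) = 1 - 5/y - 14/y^2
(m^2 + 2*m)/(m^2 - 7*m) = (m + 2)/(m - 7)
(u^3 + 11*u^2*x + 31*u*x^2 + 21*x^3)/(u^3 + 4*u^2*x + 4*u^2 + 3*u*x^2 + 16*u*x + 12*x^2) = (u + 7*x)/(u + 4)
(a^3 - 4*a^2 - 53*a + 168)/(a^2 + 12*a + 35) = (a^2 - 11*a + 24)/(a + 5)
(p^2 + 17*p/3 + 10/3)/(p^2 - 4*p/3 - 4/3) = (p + 5)/(p - 2)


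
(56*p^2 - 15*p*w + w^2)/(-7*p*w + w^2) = (-8*p + w)/w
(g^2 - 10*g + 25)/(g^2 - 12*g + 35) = (g - 5)/(g - 7)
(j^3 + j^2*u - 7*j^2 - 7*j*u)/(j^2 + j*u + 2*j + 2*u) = j*(j - 7)/(j + 2)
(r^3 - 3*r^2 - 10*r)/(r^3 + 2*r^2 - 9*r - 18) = r*(r - 5)/(r^2 - 9)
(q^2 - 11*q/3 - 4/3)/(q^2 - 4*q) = (q + 1/3)/q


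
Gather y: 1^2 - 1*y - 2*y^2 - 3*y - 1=-2*y^2 - 4*y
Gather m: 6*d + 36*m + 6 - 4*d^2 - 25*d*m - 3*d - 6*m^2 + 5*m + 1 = -4*d^2 + 3*d - 6*m^2 + m*(41 - 25*d) + 7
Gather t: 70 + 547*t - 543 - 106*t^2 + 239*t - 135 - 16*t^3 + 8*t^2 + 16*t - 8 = -16*t^3 - 98*t^2 + 802*t - 616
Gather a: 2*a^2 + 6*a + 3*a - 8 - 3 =2*a^2 + 9*a - 11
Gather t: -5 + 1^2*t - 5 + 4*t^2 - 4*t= 4*t^2 - 3*t - 10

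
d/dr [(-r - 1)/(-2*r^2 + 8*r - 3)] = (2*r^2 - 8*r - 4*(r - 2)*(r + 1) + 3)/(2*r^2 - 8*r + 3)^2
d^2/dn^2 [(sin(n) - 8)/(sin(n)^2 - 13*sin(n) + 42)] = (-sin(n)^5 + 19*sin(n)^4 - 58*sin(n)^3 - 586*sin(n)^2 + 2976*sin(n) - 940)/(sin(n)^2 - 13*sin(n) + 42)^3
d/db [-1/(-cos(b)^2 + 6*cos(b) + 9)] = 2*(cos(b) - 3)*sin(b)/(sin(b)^2 + 6*cos(b) + 8)^2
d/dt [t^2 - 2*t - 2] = 2*t - 2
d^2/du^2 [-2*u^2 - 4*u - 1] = -4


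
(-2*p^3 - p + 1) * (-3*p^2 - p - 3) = 6*p^5 + 2*p^4 + 9*p^3 - 2*p^2 + 2*p - 3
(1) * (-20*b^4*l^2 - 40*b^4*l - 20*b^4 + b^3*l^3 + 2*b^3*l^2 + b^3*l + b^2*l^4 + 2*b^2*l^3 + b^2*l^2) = -20*b^4*l^2 - 40*b^4*l - 20*b^4 + b^3*l^3 + 2*b^3*l^2 + b^3*l + b^2*l^4 + 2*b^2*l^3 + b^2*l^2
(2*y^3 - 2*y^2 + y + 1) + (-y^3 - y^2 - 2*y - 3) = y^3 - 3*y^2 - y - 2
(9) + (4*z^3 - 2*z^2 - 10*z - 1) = 4*z^3 - 2*z^2 - 10*z + 8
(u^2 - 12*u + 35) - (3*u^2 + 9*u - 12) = -2*u^2 - 21*u + 47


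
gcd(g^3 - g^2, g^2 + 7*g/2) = g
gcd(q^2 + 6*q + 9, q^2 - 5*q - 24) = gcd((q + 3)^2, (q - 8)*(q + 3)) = q + 3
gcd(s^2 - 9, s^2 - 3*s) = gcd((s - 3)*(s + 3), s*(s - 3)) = s - 3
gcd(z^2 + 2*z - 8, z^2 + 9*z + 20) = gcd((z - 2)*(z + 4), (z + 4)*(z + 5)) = z + 4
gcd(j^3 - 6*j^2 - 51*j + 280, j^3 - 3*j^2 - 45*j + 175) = j^2 + 2*j - 35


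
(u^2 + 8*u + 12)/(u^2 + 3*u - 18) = (u + 2)/(u - 3)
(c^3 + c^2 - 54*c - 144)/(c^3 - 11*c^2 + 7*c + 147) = (c^2 - 2*c - 48)/(c^2 - 14*c + 49)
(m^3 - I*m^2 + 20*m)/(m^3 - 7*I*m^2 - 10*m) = (m + 4*I)/(m - 2*I)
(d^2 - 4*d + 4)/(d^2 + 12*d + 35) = (d^2 - 4*d + 4)/(d^2 + 12*d + 35)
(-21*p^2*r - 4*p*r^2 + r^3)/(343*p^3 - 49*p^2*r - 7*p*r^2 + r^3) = r*(-3*p - r)/(49*p^2 - r^2)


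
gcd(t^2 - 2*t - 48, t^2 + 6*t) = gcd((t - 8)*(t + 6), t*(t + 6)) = t + 6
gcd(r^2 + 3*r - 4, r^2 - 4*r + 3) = r - 1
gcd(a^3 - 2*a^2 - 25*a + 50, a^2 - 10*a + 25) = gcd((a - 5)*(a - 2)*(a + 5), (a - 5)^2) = a - 5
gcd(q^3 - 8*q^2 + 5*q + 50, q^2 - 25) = q - 5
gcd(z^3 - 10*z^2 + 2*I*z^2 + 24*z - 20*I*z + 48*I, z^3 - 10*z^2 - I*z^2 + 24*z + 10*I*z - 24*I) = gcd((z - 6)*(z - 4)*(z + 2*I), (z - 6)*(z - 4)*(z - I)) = z^2 - 10*z + 24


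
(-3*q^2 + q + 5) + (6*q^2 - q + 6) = 3*q^2 + 11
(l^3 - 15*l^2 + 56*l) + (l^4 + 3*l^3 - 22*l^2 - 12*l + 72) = l^4 + 4*l^3 - 37*l^2 + 44*l + 72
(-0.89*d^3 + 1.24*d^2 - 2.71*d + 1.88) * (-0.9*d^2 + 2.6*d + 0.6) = 0.801*d^5 - 3.43*d^4 + 5.129*d^3 - 7.994*d^2 + 3.262*d + 1.128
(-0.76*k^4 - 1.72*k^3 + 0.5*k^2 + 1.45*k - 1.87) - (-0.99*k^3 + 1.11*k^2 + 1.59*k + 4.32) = -0.76*k^4 - 0.73*k^3 - 0.61*k^2 - 0.14*k - 6.19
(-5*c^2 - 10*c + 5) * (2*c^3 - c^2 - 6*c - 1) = -10*c^5 - 15*c^4 + 50*c^3 + 60*c^2 - 20*c - 5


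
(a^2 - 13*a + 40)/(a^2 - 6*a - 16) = (a - 5)/(a + 2)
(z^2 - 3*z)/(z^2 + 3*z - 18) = z/(z + 6)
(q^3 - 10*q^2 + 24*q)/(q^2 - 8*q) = (q^2 - 10*q + 24)/(q - 8)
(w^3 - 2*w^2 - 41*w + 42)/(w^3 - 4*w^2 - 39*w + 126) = (w - 1)/(w - 3)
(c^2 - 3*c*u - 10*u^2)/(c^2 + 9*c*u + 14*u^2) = (c - 5*u)/(c + 7*u)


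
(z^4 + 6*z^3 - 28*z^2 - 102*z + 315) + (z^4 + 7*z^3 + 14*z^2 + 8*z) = 2*z^4 + 13*z^3 - 14*z^2 - 94*z + 315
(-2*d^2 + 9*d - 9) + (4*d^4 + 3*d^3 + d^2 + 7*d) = 4*d^4 + 3*d^3 - d^2 + 16*d - 9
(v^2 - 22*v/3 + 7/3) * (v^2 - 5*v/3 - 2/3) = v^4 - 9*v^3 + 125*v^2/9 + v - 14/9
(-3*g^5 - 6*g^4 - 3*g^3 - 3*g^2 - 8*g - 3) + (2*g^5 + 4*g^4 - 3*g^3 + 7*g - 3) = -g^5 - 2*g^4 - 6*g^3 - 3*g^2 - g - 6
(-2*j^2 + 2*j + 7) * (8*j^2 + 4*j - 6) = -16*j^4 + 8*j^3 + 76*j^2 + 16*j - 42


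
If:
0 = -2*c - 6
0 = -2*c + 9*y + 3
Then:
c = -3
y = -1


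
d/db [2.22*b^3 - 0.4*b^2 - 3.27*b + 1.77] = 6.66*b^2 - 0.8*b - 3.27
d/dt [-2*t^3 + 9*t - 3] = 9 - 6*t^2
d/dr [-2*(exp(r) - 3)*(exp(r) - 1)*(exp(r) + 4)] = (26 - 6*exp(2*r))*exp(r)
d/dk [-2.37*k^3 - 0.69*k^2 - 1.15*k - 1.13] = -7.11*k^2 - 1.38*k - 1.15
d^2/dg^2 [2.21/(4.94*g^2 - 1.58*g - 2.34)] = (107.863912*g^2 - 34.498984*g - 2.21*(9.88*g - 1.58)*(19.76*g - 3.16) - 51.093432)/(-4.94*g^2 + 1.58*g + 2.34)^3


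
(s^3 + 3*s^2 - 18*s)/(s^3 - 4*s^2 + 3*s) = (s + 6)/(s - 1)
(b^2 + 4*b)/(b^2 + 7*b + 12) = b/(b + 3)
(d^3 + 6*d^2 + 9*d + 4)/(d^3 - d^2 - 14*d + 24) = (d^2 + 2*d + 1)/(d^2 - 5*d + 6)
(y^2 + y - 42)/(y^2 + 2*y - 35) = (y - 6)/(y - 5)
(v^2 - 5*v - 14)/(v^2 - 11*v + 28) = (v + 2)/(v - 4)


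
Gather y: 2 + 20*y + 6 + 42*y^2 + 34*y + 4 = 42*y^2 + 54*y + 12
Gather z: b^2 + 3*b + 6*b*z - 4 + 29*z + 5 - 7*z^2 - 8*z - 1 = b^2 + 3*b - 7*z^2 + z*(6*b + 21)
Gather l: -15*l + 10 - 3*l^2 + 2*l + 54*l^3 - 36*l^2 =54*l^3 - 39*l^2 - 13*l + 10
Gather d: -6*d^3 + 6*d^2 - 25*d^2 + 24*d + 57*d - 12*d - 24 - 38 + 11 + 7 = -6*d^3 - 19*d^2 + 69*d - 44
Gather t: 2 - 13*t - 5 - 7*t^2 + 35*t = -7*t^2 + 22*t - 3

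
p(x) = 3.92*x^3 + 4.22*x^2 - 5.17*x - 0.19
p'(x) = 11.76*x^2 + 8.44*x - 5.17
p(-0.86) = 4.88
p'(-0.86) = -3.73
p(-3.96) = -156.97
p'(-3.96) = 145.82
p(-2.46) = -20.29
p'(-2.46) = 45.23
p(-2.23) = -11.15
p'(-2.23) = 34.49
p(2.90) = 115.91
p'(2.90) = 118.21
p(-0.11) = 0.42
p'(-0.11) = -5.96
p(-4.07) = -173.53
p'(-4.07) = 155.28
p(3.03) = 131.94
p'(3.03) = 128.37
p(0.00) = -0.19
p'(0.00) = -5.17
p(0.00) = -0.19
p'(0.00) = -5.17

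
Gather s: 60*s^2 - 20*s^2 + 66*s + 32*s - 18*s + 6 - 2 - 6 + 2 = 40*s^2 + 80*s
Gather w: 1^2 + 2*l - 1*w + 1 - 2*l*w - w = 2*l + w*(-2*l - 2) + 2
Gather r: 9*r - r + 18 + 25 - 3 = 8*r + 40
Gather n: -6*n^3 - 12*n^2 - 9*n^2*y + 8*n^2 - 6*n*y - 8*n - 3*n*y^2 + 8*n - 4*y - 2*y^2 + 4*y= -6*n^3 + n^2*(-9*y - 4) + n*(-3*y^2 - 6*y) - 2*y^2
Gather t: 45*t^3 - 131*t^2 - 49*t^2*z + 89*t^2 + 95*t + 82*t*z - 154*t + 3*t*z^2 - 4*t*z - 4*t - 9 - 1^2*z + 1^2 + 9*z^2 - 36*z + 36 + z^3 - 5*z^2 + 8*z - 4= 45*t^3 + t^2*(-49*z - 42) + t*(3*z^2 + 78*z - 63) + z^3 + 4*z^2 - 29*z + 24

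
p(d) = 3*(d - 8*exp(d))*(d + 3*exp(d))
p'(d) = 3*(1 - 8*exp(d))*(d + 3*exp(d)) + 3*(d - 8*exp(d))*(3*exp(d) + 1) = -15*d*exp(d) + 6*d - 144*exp(2*d) - 15*exp(d)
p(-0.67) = -12.36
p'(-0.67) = -44.26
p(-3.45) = 37.28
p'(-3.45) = -19.68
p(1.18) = -815.97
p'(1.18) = -1624.44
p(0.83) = -405.16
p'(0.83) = -815.31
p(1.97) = -3902.39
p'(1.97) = -7711.91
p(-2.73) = 24.72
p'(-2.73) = -15.30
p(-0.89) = -4.28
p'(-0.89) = -30.30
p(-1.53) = 8.62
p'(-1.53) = -14.21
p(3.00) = -29923.72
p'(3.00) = -59280.88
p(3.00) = -29923.72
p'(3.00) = -59280.88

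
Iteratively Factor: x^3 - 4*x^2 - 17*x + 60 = (x - 3)*(x^2 - x - 20) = (x - 5)*(x - 3)*(x + 4)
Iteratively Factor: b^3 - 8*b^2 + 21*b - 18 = (b - 3)*(b^2 - 5*b + 6) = (b - 3)^2*(b - 2)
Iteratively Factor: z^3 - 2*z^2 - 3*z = (z - 3)*(z^2 + z) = z*(z - 3)*(z + 1)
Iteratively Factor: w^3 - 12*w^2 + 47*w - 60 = (w - 5)*(w^2 - 7*w + 12) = (w - 5)*(w - 4)*(w - 3)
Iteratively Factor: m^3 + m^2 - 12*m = (m + 4)*(m^2 - 3*m) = m*(m + 4)*(m - 3)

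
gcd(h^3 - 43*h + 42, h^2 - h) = h - 1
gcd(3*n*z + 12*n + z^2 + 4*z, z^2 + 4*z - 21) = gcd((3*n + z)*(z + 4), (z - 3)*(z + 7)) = 1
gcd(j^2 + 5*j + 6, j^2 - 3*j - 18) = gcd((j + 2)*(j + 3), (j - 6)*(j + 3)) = j + 3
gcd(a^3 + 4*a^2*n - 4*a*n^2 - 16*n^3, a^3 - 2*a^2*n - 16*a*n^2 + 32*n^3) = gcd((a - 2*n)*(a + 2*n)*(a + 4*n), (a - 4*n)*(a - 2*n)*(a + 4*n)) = a^2 + 2*a*n - 8*n^2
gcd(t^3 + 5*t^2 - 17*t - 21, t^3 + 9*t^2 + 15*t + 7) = t^2 + 8*t + 7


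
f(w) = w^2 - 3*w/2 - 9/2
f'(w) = 2*w - 3/2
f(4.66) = 10.23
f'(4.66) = 7.82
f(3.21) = 0.99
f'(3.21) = 4.92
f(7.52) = 40.77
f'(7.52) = 13.54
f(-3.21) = 10.62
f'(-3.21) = -7.92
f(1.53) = -4.45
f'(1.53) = 1.56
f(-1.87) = 1.80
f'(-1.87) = -5.24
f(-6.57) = 48.52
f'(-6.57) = -14.64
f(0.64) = -5.05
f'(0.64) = -0.22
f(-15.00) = 243.00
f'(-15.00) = -31.50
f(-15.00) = 243.00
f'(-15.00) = -31.50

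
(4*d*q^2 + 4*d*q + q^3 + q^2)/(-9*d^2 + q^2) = q*(4*d*q + 4*d + q^2 + q)/(-9*d^2 + q^2)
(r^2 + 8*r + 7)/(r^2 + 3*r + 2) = (r + 7)/(r + 2)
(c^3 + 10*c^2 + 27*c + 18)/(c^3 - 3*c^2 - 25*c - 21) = (c + 6)/(c - 7)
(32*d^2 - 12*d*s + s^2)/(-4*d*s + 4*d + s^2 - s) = (-8*d + s)/(s - 1)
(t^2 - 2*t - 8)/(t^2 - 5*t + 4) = (t + 2)/(t - 1)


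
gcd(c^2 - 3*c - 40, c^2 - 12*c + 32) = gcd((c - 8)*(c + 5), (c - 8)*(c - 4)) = c - 8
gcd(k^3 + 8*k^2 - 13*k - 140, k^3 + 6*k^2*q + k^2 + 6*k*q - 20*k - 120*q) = k^2 + k - 20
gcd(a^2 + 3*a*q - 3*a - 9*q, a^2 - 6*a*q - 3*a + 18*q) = a - 3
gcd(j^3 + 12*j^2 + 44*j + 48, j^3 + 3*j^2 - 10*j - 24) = j^2 + 6*j + 8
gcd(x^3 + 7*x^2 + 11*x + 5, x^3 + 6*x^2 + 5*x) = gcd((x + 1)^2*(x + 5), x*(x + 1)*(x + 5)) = x^2 + 6*x + 5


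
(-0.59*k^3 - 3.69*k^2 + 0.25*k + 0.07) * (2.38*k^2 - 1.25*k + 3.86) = -1.4042*k^5 - 8.0447*k^4 + 2.9301*k^3 - 14.3893*k^2 + 0.8775*k + 0.2702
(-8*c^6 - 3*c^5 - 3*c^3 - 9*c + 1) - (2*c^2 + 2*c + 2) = -8*c^6 - 3*c^5 - 3*c^3 - 2*c^2 - 11*c - 1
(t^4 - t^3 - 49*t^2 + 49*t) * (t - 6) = t^5 - 7*t^4 - 43*t^3 + 343*t^2 - 294*t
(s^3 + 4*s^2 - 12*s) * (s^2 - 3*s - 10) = s^5 + s^4 - 34*s^3 - 4*s^2 + 120*s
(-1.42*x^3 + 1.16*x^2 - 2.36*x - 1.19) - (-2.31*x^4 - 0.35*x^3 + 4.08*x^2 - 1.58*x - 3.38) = 2.31*x^4 - 1.07*x^3 - 2.92*x^2 - 0.78*x + 2.19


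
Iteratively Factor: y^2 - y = (y - 1)*(y)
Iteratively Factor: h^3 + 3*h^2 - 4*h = (h - 1)*(h^2 + 4*h) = h*(h - 1)*(h + 4)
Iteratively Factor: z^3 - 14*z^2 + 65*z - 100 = (z - 5)*(z^2 - 9*z + 20) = (z - 5)^2*(z - 4)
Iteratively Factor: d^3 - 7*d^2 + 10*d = (d)*(d^2 - 7*d + 10) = d*(d - 5)*(d - 2)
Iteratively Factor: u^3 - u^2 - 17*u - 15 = (u - 5)*(u^2 + 4*u + 3) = (u - 5)*(u + 3)*(u + 1)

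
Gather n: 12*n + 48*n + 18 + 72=60*n + 90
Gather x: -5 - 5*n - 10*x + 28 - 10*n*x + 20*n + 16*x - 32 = 15*n + x*(6 - 10*n) - 9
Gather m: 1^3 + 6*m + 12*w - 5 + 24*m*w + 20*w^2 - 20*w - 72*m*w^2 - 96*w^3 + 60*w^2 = m*(-72*w^2 + 24*w + 6) - 96*w^3 + 80*w^2 - 8*w - 4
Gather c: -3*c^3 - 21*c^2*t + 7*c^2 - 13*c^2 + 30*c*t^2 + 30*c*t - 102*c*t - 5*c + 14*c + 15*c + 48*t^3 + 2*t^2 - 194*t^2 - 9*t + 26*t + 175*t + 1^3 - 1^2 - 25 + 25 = -3*c^3 + c^2*(-21*t - 6) + c*(30*t^2 - 72*t + 24) + 48*t^3 - 192*t^2 + 192*t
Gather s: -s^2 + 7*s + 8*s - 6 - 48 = -s^2 + 15*s - 54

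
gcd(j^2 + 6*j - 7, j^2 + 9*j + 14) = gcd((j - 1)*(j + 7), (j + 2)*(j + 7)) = j + 7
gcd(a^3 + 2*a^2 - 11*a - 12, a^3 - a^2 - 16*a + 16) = a + 4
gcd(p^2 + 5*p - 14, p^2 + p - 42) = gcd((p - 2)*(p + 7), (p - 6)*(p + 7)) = p + 7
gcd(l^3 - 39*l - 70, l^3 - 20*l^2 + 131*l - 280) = l - 7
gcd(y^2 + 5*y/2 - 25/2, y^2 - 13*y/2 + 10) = y - 5/2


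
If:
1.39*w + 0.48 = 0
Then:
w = -0.35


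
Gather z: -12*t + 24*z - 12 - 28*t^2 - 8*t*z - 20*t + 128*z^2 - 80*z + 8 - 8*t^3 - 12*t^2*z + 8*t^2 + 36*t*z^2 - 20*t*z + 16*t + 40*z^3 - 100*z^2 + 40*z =-8*t^3 - 20*t^2 - 16*t + 40*z^3 + z^2*(36*t + 28) + z*(-12*t^2 - 28*t - 16) - 4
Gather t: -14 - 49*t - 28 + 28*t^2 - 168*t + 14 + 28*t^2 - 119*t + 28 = 56*t^2 - 336*t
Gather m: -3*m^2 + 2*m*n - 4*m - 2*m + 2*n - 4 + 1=-3*m^2 + m*(2*n - 6) + 2*n - 3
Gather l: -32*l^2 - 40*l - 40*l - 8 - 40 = -32*l^2 - 80*l - 48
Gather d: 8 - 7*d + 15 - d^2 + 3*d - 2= -d^2 - 4*d + 21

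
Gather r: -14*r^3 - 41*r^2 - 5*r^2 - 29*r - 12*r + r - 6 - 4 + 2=-14*r^3 - 46*r^2 - 40*r - 8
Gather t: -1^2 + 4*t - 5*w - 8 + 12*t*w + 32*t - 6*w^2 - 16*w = t*(12*w + 36) - 6*w^2 - 21*w - 9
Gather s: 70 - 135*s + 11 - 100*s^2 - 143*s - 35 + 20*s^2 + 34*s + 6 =-80*s^2 - 244*s + 52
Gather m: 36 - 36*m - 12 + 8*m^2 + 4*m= 8*m^2 - 32*m + 24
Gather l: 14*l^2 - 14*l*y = 14*l^2 - 14*l*y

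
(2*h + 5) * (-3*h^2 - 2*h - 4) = -6*h^3 - 19*h^2 - 18*h - 20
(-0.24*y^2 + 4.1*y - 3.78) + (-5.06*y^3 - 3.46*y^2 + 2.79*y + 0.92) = -5.06*y^3 - 3.7*y^2 + 6.89*y - 2.86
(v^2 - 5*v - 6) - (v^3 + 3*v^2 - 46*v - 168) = -v^3 - 2*v^2 + 41*v + 162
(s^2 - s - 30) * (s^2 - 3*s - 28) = s^4 - 4*s^3 - 55*s^2 + 118*s + 840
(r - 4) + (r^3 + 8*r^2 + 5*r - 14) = r^3 + 8*r^2 + 6*r - 18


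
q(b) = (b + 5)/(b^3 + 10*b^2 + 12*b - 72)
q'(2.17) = -3.78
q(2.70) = 0.15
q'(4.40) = -0.02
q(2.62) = 0.17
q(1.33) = -0.18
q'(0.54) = -0.05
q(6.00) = 0.02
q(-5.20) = 0.04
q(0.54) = -0.09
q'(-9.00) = 0.02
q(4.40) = 0.04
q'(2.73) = -0.20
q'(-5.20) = -0.32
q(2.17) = 0.63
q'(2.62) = -0.28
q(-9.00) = 0.04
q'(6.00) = -0.00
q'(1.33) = -0.24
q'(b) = (b + 5)*(-3*b^2 - 20*b - 12)/(b^3 + 10*b^2 + 12*b - 72)^2 + 1/(b^3 + 10*b^2 + 12*b - 72)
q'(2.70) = -0.22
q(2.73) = 0.14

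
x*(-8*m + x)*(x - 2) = -8*m*x^2 + 16*m*x + x^3 - 2*x^2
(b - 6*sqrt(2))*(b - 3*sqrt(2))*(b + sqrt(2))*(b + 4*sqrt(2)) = b^4 - 4*sqrt(2)*b^3 - 46*b^2 + 108*sqrt(2)*b + 288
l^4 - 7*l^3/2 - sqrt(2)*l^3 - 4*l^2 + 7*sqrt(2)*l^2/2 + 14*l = l*(l - 7/2)*(l - 2*sqrt(2))*(l + sqrt(2))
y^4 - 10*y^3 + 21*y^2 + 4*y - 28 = (y - 7)*(y - 2)^2*(y + 1)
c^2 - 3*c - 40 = (c - 8)*(c + 5)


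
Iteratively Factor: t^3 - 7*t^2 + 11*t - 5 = (t - 5)*(t^2 - 2*t + 1) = (t - 5)*(t - 1)*(t - 1)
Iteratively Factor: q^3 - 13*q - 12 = (q + 1)*(q^2 - q - 12) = (q - 4)*(q + 1)*(q + 3)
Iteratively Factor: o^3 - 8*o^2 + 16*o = (o)*(o^2 - 8*o + 16) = o*(o - 4)*(o - 4)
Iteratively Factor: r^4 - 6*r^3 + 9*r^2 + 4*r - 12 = (r - 3)*(r^3 - 3*r^2 + 4) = (r - 3)*(r - 2)*(r^2 - r - 2) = (r - 3)*(r - 2)^2*(r + 1)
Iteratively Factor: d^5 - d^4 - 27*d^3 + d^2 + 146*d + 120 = (d + 2)*(d^4 - 3*d^3 - 21*d^2 + 43*d + 60) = (d + 2)*(d + 4)*(d^3 - 7*d^2 + 7*d + 15) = (d - 5)*(d + 2)*(d + 4)*(d^2 - 2*d - 3) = (d - 5)*(d - 3)*(d + 2)*(d + 4)*(d + 1)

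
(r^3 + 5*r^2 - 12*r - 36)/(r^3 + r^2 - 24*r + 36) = (r + 2)/(r - 2)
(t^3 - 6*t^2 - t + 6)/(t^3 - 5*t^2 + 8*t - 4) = (t^2 - 5*t - 6)/(t^2 - 4*t + 4)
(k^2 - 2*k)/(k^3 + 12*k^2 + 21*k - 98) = k/(k^2 + 14*k + 49)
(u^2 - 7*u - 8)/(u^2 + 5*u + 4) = (u - 8)/(u + 4)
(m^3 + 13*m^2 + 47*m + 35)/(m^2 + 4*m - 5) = (m^2 + 8*m + 7)/(m - 1)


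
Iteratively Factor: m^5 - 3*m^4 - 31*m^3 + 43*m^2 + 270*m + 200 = (m + 4)*(m^4 - 7*m^3 - 3*m^2 + 55*m + 50) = (m + 2)*(m + 4)*(m^3 - 9*m^2 + 15*m + 25) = (m - 5)*(m + 2)*(m + 4)*(m^2 - 4*m - 5) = (m - 5)^2*(m + 2)*(m + 4)*(m + 1)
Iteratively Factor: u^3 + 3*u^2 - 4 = (u + 2)*(u^2 + u - 2) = (u - 1)*(u + 2)*(u + 2)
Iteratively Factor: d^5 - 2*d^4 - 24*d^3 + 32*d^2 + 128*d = (d - 4)*(d^4 + 2*d^3 - 16*d^2 - 32*d) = d*(d - 4)*(d^3 + 2*d^2 - 16*d - 32) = d*(d - 4)*(d + 4)*(d^2 - 2*d - 8) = d*(d - 4)^2*(d + 4)*(d + 2)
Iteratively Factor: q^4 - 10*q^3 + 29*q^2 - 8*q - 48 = (q + 1)*(q^3 - 11*q^2 + 40*q - 48) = (q - 4)*(q + 1)*(q^2 - 7*q + 12) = (q - 4)^2*(q + 1)*(q - 3)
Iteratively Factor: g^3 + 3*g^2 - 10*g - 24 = (g - 3)*(g^2 + 6*g + 8) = (g - 3)*(g + 4)*(g + 2)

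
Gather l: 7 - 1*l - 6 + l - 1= 0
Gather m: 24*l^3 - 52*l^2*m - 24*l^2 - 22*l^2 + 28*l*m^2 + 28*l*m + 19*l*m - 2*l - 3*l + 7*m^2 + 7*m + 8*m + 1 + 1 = 24*l^3 - 46*l^2 - 5*l + m^2*(28*l + 7) + m*(-52*l^2 + 47*l + 15) + 2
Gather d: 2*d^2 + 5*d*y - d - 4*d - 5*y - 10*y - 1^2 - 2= 2*d^2 + d*(5*y - 5) - 15*y - 3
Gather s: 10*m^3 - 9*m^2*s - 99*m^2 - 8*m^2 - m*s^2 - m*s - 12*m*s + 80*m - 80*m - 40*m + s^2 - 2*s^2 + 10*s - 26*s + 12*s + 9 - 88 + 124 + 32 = 10*m^3 - 107*m^2 - 40*m + s^2*(-m - 1) + s*(-9*m^2 - 13*m - 4) + 77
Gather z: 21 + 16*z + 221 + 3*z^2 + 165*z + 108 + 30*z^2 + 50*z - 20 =33*z^2 + 231*z + 330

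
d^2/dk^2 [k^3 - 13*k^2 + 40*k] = 6*k - 26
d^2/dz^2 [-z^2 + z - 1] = -2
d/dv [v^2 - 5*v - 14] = 2*v - 5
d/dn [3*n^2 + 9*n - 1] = 6*n + 9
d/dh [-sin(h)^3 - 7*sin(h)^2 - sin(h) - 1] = (-14*sin(h) + 3*cos(h)^2 - 4)*cos(h)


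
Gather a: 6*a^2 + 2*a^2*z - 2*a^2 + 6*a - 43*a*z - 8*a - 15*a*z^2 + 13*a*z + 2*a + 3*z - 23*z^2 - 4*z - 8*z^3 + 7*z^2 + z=a^2*(2*z + 4) + a*(-15*z^2 - 30*z) - 8*z^3 - 16*z^2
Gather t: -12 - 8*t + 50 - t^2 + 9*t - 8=-t^2 + t + 30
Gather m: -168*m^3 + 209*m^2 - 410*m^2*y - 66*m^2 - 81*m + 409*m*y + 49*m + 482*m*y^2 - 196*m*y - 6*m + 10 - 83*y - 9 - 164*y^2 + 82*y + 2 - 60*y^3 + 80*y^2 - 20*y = -168*m^3 + m^2*(143 - 410*y) + m*(482*y^2 + 213*y - 38) - 60*y^3 - 84*y^2 - 21*y + 3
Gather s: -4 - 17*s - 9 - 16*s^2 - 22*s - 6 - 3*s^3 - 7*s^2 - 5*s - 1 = -3*s^3 - 23*s^2 - 44*s - 20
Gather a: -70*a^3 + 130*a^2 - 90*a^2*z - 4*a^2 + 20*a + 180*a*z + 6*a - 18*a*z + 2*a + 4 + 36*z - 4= -70*a^3 + a^2*(126 - 90*z) + a*(162*z + 28) + 36*z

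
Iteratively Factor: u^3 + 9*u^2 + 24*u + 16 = (u + 4)*(u^2 + 5*u + 4) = (u + 4)^2*(u + 1)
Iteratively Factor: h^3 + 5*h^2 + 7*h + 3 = (h + 3)*(h^2 + 2*h + 1) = (h + 1)*(h + 3)*(h + 1)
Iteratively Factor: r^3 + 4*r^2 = (r)*(r^2 + 4*r) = r^2*(r + 4)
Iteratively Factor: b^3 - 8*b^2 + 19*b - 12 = (b - 1)*(b^2 - 7*b + 12) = (b - 3)*(b - 1)*(b - 4)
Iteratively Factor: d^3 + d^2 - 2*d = (d - 1)*(d^2 + 2*d) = d*(d - 1)*(d + 2)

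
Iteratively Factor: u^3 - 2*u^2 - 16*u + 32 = (u + 4)*(u^2 - 6*u + 8) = (u - 4)*(u + 4)*(u - 2)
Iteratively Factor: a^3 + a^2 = (a + 1)*(a^2) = a*(a + 1)*(a)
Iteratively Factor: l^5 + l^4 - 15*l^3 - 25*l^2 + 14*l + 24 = (l - 1)*(l^4 + 2*l^3 - 13*l^2 - 38*l - 24) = (l - 4)*(l - 1)*(l^3 + 6*l^2 + 11*l + 6) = (l - 4)*(l - 1)*(l + 3)*(l^2 + 3*l + 2) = (l - 4)*(l - 1)*(l + 2)*(l + 3)*(l + 1)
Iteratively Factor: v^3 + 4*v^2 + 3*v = (v)*(v^2 + 4*v + 3) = v*(v + 3)*(v + 1)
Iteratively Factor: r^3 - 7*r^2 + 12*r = (r - 4)*(r^2 - 3*r) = r*(r - 4)*(r - 3)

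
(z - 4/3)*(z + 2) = z^2 + 2*z/3 - 8/3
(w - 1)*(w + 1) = w^2 - 1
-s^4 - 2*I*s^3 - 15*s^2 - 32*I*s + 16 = (s - 4*I)*(s + 4*I)*(-I*s + 1)^2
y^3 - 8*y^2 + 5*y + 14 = (y - 7)*(y - 2)*(y + 1)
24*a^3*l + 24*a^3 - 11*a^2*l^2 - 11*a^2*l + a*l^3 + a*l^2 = (-8*a + l)*(-3*a + l)*(a*l + a)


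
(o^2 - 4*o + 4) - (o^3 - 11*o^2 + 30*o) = -o^3 + 12*o^2 - 34*o + 4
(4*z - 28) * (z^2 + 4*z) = 4*z^3 - 12*z^2 - 112*z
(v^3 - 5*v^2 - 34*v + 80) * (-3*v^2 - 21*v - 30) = -3*v^5 - 6*v^4 + 177*v^3 + 624*v^2 - 660*v - 2400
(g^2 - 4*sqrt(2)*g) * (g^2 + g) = g^4 - 4*sqrt(2)*g^3 + g^3 - 4*sqrt(2)*g^2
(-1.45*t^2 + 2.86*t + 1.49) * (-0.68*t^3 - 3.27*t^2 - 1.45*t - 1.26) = 0.986*t^5 + 2.7967*t^4 - 8.2629*t^3 - 7.1923*t^2 - 5.7641*t - 1.8774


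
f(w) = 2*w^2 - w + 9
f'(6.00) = 23.00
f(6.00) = 75.00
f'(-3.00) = -13.00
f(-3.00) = 30.00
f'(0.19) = -0.24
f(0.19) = 8.88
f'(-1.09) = -5.36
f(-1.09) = 12.47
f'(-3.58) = -15.32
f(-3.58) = 38.21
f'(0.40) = 0.60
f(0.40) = 8.92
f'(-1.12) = -5.48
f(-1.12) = 12.63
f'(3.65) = 13.60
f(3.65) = 32.00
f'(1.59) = 5.36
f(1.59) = 12.47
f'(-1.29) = -6.16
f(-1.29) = 13.62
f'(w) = 4*w - 1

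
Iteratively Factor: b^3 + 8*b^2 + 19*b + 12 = (b + 4)*(b^2 + 4*b + 3) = (b + 1)*(b + 4)*(b + 3)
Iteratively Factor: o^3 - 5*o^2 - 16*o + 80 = (o - 4)*(o^2 - o - 20) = (o - 4)*(o + 4)*(o - 5)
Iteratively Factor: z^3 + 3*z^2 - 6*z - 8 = (z + 4)*(z^2 - z - 2) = (z - 2)*(z + 4)*(z + 1)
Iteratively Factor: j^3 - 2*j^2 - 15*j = (j + 3)*(j^2 - 5*j) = j*(j + 3)*(j - 5)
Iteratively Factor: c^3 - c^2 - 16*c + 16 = (c - 4)*(c^2 + 3*c - 4) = (c - 4)*(c - 1)*(c + 4)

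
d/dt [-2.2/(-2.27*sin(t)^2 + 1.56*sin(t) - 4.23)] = (3.432 - 9.988*sin(t))*cos(t)/(2.27*sin(t)^2 - 1.56*sin(t) + 4.23)^2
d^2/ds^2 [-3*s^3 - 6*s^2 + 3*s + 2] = -18*s - 12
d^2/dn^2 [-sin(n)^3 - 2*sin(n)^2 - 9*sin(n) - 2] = 9*sin(n)^3 + 8*sin(n)^2 + 3*sin(n) - 4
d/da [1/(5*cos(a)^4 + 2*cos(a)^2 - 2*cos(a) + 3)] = 2*(10*cos(a)^3 + 2*cos(a) - 1)*sin(a)/(5*cos(a)^4 + 2*cos(a)^2 - 2*cos(a) + 3)^2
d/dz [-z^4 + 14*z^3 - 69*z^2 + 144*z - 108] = -4*z^3 + 42*z^2 - 138*z + 144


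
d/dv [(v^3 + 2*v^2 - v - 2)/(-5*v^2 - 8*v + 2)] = (-5*v^4 - 16*v^3 - 15*v^2 - 12*v - 18)/(25*v^4 + 80*v^3 + 44*v^2 - 32*v + 4)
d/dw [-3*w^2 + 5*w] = 5 - 6*w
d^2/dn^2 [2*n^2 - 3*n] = 4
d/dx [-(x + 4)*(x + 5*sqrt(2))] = -2*x - 5*sqrt(2) - 4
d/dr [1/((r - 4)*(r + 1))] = (3 - 2*r)/(r^4 - 6*r^3 + r^2 + 24*r + 16)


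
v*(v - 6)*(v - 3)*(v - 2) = v^4 - 11*v^3 + 36*v^2 - 36*v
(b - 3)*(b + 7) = b^2 + 4*b - 21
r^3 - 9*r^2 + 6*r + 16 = (r - 8)*(r - 2)*(r + 1)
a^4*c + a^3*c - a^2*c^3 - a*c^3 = a*(a - c)*(a + c)*(a*c + c)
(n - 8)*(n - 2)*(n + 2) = n^3 - 8*n^2 - 4*n + 32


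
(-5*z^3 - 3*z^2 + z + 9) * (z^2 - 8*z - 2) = -5*z^5 + 37*z^4 + 35*z^3 + 7*z^2 - 74*z - 18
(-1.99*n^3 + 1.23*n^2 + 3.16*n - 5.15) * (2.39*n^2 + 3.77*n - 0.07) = -4.7561*n^5 - 4.5626*n^4 + 12.3288*n^3 - 0.481400000000002*n^2 - 19.6367*n + 0.3605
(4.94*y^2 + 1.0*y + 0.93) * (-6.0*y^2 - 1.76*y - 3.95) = -29.64*y^4 - 14.6944*y^3 - 26.853*y^2 - 5.5868*y - 3.6735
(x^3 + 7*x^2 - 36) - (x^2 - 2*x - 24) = x^3 + 6*x^2 + 2*x - 12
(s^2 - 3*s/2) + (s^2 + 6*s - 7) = 2*s^2 + 9*s/2 - 7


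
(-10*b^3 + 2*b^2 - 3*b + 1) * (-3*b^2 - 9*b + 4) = 30*b^5 + 84*b^4 - 49*b^3 + 32*b^2 - 21*b + 4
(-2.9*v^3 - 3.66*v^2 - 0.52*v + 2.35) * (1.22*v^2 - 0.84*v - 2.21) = -3.538*v^5 - 2.0292*v^4 + 8.849*v^3 + 11.3924*v^2 - 0.8248*v - 5.1935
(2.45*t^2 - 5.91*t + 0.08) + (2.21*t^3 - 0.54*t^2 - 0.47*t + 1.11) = 2.21*t^3 + 1.91*t^2 - 6.38*t + 1.19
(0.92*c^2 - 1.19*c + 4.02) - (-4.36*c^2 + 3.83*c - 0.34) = 5.28*c^2 - 5.02*c + 4.36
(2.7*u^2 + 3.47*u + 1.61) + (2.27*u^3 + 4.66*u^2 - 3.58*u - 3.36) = 2.27*u^3 + 7.36*u^2 - 0.11*u - 1.75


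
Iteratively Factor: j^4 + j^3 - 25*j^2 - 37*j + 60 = (j - 1)*(j^3 + 2*j^2 - 23*j - 60) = (j - 1)*(j + 4)*(j^2 - 2*j - 15) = (j - 5)*(j - 1)*(j + 4)*(j + 3)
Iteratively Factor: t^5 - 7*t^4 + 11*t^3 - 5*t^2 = (t - 1)*(t^4 - 6*t^3 + 5*t^2) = (t - 5)*(t - 1)*(t^3 - t^2) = (t - 5)*(t - 1)^2*(t^2) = t*(t - 5)*(t - 1)^2*(t)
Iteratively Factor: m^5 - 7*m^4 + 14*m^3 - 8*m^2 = (m - 2)*(m^4 - 5*m^3 + 4*m^2) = m*(m - 2)*(m^3 - 5*m^2 + 4*m) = m*(m - 2)*(m - 1)*(m^2 - 4*m) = m^2*(m - 2)*(m - 1)*(m - 4)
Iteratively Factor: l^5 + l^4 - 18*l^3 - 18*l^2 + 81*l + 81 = (l - 3)*(l^4 + 4*l^3 - 6*l^2 - 36*l - 27) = (l - 3)*(l + 1)*(l^3 + 3*l^2 - 9*l - 27) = (l - 3)*(l + 1)*(l + 3)*(l^2 - 9) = (l - 3)^2*(l + 1)*(l + 3)*(l + 3)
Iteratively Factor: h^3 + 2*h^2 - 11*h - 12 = (h + 4)*(h^2 - 2*h - 3) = (h + 1)*(h + 4)*(h - 3)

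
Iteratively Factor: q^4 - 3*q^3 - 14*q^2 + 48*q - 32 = (q - 4)*(q^3 + q^2 - 10*q + 8) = (q - 4)*(q - 2)*(q^2 + 3*q - 4) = (q - 4)*(q - 2)*(q - 1)*(q + 4)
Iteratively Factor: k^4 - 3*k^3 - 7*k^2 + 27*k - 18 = (k - 2)*(k^3 - k^2 - 9*k + 9) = (k - 3)*(k - 2)*(k^2 + 2*k - 3) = (k - 3)*(k - 2)*(k - 1)*(k + 3)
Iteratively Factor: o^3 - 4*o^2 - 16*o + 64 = (o - 4)*(o^2 - 16) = (o - 4)*(o + 4)*(o - 4)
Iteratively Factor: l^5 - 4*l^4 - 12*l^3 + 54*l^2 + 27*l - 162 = (l - 3)*(l^4 - l^3 - 15*l^2 + 9*l + 54) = (l - 3)^2*(l^3 + 2*l^2 - 9*l - 18) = (l - 3)^2*(l + 3)*(l^2 - l - 6) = (l - 3)^2*(l + 2)*(l + 3)*(l - 3)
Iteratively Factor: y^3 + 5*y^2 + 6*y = (y + 3)*(y^2 + 2*y) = y*(y + 3)*(y + 2)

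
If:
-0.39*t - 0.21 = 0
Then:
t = -0.54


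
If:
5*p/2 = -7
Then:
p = -14/5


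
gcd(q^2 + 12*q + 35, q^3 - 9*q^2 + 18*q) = 1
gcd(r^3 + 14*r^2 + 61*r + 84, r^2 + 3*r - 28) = r + 7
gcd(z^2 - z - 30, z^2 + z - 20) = z + 5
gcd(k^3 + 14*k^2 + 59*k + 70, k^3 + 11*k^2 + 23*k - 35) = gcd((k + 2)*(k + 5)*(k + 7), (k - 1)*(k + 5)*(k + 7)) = k^2 + 12*k + 35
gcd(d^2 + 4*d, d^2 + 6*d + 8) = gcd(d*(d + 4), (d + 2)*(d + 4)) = d + 4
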